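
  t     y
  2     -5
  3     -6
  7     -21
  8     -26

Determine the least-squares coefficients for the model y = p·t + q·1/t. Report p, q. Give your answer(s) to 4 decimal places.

p = -3.2052, q = 5.2144

The normal equations are: 126·p + 4·q = -383;  4·p + (11209/28224)·q = -43/4.
Δ = 126·(11209/28224) − 4² = 7625/224.
p = ((-383)·(11209/28224) − 4·(-43/4))/(7625/224) = -615883/192150; q = (126·(-43/4) − 4·(-383))/(7625/224) = 7952/1525.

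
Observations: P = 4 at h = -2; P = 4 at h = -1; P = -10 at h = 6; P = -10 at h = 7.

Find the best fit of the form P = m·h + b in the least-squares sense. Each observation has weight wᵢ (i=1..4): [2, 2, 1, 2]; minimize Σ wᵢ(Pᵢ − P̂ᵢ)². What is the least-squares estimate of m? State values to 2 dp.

m = -1.69

XᵀWX·[m, b]ᵀ = XᵀWP reads: 144·m + 14·b = -224;  14·m + 7·b = -14.
(Σwᵢ·h·h = 144, Σwᵢ·h = 14, Σwᵢ·1 = 7, Σwᵢ·h·P = -224, Σwᵢ·P = -14.)
Δ = 144·7 − 14² = 812.
m = ((-224)·7 − 14·(-14))/812 = -49/29; b = (144·(-14) − 14·(-224))/812 = 40/29.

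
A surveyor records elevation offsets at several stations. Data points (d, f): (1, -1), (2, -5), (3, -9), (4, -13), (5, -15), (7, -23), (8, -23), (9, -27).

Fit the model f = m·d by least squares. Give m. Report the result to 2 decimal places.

m = -3.02

XᵀX·[m]ᵀ = Xᵀf reads: 249·m = -753.
m = (-753)/249 = -3.0241.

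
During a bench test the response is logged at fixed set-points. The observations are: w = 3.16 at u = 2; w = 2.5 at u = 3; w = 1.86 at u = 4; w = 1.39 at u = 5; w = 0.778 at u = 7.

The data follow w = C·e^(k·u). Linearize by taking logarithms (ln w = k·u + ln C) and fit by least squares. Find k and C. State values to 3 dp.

Linearized form: ln w = k·u + ln C. From the 5 transformed points,
Over the data: Σu = 21.0000, Σ(u)² = 103.0000, Σln w = 2.7657, Σu·ln w = 7.4216.
Normal system: [[103.0000, 21.0000]; [21.0000, 5]]·[k, ln C]ᵀ = [7.4216, 2.7657]ᵀ.
Solving (det = 74.0000): k = -0.28340, ln C = 1.74343, so C = exp(1.74343) = 5.71694.

k = -0.283, C = 5.717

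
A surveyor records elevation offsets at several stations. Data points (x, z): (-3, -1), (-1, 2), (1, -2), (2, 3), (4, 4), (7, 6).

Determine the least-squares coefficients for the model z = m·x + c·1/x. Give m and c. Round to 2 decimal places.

Setting ∂/∂m … = 0 gives: 80·m + 6·c = 63;  6·m + (17245/7056)·c = -13/42.
(Σx·x = 80, Σx·1/x = 6, Σ1/x·1/x = 17245/7056, Σx·z = 63, Σ1/x·z = -13/42.)
Determinant 80·(17245/7056) − 6² = 70349/441.
m = (63·(17245/7056) − 6·(-13/42))/(70349/441) = 1099539/1125584; c = (80·(-13/42) − 6·63)/(70349/441) = -177618/70349.

m = 0.98, c = -2.52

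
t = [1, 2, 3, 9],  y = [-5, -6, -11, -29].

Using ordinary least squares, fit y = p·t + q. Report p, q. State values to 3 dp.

p = -3.090, q = -1.161

Sums needed: Σt·t = 95, Σt = 15, Σ1 = 4.
Moment sums: Σt·y = -311, Σy = -51.
So XᵀX·[p, q]ᵀ = Xᵀy: [[95, 15]; [15, 4]]·[p, q]ᵀ = [-311, -51]ᵀ.
Eliminating q: 4·(row 1) − 15·(row 2) gives 155·p = 4·(-311) − 15·(-51) = -479, so p = -479/155.
Then q = ((-51) − 15·(-479/155))/4 = -36/31.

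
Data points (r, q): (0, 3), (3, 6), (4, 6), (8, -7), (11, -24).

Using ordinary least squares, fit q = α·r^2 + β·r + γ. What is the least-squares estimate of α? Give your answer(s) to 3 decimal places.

Forming XᵀX = [[19074, 1934, 210]; [1934, 210, 26]; [210, 26, 5]] and Xᵀq = [-3202, -278, -16]ᵀ gives XᵀX·[α, β, γ]ᵀ = Xᵀq.
Row-reducing yields α = -3941/9068, β = 20747/9068, γ = 7155/2267.

α = -0.435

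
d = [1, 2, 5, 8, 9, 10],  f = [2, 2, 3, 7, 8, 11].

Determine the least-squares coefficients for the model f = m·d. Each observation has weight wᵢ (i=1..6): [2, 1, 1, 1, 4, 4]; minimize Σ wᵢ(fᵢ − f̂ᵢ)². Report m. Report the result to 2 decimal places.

m = 0.99

Forming MᵀWM = [[819]] and MᵀWf = [807]ᵀ gives MᵀWM·[m]ᵀ = MᵀWf.
m = 807/819 = 0.985348.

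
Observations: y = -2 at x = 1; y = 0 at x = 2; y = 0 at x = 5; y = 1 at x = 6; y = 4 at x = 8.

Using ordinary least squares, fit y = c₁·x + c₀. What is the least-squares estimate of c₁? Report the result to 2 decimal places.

c₁ = 0.69

The normal system MᵀM·[c₁, c₀]ᵀ = Mᵀy is [[130, 22]; [22, 5]]·[c₁, c₀]ᵀ = [36, 3]ᵀ.
Δ = 130·5 − 22² = 166.
c₁ = (36·5 − 22·3)/166 = 57/83; c₀ = (130·3 − 22·36)/166 = -201/83.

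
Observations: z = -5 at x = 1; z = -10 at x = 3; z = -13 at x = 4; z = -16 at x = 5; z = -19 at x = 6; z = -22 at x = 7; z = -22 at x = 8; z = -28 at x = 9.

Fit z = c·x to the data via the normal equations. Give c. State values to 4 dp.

c = -3.0712

With design matrix M, MᵀM = [[281]] and Mᵀz = [-863]ᵀ.
c = (-863)/281 = -3.07117.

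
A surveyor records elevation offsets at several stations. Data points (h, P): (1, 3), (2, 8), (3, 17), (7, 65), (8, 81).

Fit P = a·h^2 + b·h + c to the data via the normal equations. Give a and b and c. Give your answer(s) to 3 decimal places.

a = 0.843, b = 3.627, c = -1.846

From the data, Σh^2·h^2 = 6595, Σh^2·h = 891, Σh^2 = 127, Σh·h = 127, Σh = 21, Σ1 = 5.
Moment sums: Σh^2·P = 8557, Σh·P = 1173, ΣP = 174.
AᵀA·[a, b, c]ᵀ = AᵀP becomes [[6595, 891, 127]; [891, 127, 21]; [127, 21, 5]]·[a, b, c]ᵀ = [8557, 1173, 174]ᵀ.
Row-reducing yields a = 6001/7118, b = 25815/7118, c = -6571/3559.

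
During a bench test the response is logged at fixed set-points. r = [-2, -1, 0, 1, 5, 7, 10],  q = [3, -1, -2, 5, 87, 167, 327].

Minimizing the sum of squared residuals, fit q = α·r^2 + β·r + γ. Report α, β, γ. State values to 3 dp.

Compute the Gram sums: Σr^2·r^2 = 13044, Σr^2·r = 1460, Σr^2 = 180, Σr·r = 180, Σr = 20, Σ1 = 7.
Right-hand side: Σr^2·q = 43074, Σr·q = 4874, Σq = 586.
MᵀM·[α, β, γ]ᵀ = Mᵀq becomes [[13044, 1460, 180]; [1460, 180, 20]; [180, 20, 7]]·[α, β, γ]ᵀ = [43074, 4874, 586]ᵀ.
Row-reducing yields α = 18141/6104, β = 96651/30520, γ = -1340/763.

α = 2.972, β = 3.167, γ = -1.756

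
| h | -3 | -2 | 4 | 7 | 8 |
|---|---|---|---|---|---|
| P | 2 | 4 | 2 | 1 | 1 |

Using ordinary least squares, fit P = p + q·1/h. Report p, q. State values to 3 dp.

p = 1.818, q = -2.883

The normal equations are: 5·p + (-53/168)·q = 10;  (-53/168)·p + (12973/28224)·q = -319/168.
Eliminating q: (12973/28224)·(row 1) − (-53/168)·(row 2) gives (7757/3528)·p = (12973/28224)·10 − (-53/168)·(-319/168) = 112823/28224, so p = 112823/62056.
Then q = ((-319/168) − (-53/168)·(112823/62056))/(12973/28224) = -22365/7757.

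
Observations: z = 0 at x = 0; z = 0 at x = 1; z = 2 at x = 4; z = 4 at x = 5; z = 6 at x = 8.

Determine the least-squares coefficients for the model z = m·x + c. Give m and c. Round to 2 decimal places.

m = 0.80, c = -0.47

Compute the Gram sums: Σx·x = 106, Σx = 18, Σ1 = 5.
Right-hand side: Σx·z = 76, Σz = 12.
Normal equations: [[106, 18]; [18, 5]]·[m, c]ᵀ = [76, 12]ᵀ.
Determinant 106·5 − 18² = 206.
m = (76·5 − 18·12)/206 = 82/103; c = (106·12 − 18·76)/206 = -48/103.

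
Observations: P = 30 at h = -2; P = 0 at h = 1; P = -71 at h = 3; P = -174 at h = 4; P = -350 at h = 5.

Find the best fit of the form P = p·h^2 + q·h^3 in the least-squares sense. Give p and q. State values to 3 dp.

p = 1.405, q = -3.079

Compute the Gram sums: Σh^2·h^2 = 979, Σh^2·h^3 = 4361, Σh^3·h^3 = 20515.
For XᵀP: Σh^2·P = -12053, Σh^3·P = -57043.
det = 979·20515 − 4361² = 1065864.
p = ((-12053)·20515 − 4361·(-57043))/1065864 = 124769/88822; q = (979·(-57043) − 4361·(-12053))/1065864 = -3073/998.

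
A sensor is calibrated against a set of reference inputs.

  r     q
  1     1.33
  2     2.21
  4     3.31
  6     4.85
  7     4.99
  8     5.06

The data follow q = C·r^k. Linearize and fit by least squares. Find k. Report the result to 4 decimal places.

Linearized form: ln q = k·ln r + ln C. From the 6 transformed points,
XᵀX = [[13.7233, 7.8966]; [7.8966, 6]], rhs = [11.5376, 7.0829]ᵀ  (here Σln r = 7.8966, Σ(ln r)² = 13.7233, Σln q = 7.0829, Σln r·ln q = 11.5376).
Solving (det = 19.9843): k = 0.66528, ln C = 0.30492.

k = 0.6653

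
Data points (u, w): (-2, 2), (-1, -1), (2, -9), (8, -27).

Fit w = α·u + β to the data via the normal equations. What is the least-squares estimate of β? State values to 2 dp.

β = -3.69

Compute the Gram sums: Σu·u = 73, Σu = 7, Σ1 = 4.
And Σu·w = -237, Σw = -35.
So AᵀA·[α, β]ᵀ = Aᵀw: [[73, 7]; [7, 4]]·[α, β]ᵀ = [-237, -35]ᵀ.
Eliminating β: 4·(row 1) − 7·(row 2) gives 243·α = 4·(-237) − 7·(-35) = -703, so α = -703/243.
Then β = ((-35) − 7·(-703/243))/4 = -896/243.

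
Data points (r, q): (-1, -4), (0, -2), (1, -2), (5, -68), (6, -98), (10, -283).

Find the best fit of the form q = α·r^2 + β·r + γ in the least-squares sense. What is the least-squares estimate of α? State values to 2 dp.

Entries of XᵀX: Σr^2·r^2 = 11923, Σr^2·r = 1341, Σr^2 = 163, Σr·r = 163, Σr = 21, Σ1 = 6.
Right-hand side: Σr^2·q = -33534, Σr·q = -3756, Σq = -457.
XᵀX·[α, β, γ]ᵀ = Xᵀq becomes [[11923, 1341, 163]; [1341, 163, 21]; [163, 21, 6]]·[α, β, γ]ᵀ = [-33534, -3756, -457]ᵀ.
Solving the 3×3 system (Gaussian elimination) gives α = -685657/231352, β = 328359/231352, γ = -17944/28919.

α = -2.96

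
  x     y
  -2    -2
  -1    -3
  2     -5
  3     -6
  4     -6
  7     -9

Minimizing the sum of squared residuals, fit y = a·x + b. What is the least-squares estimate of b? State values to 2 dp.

b = -3.55

AᵀA·[a, b]ᵀ = Aᵀy reads: 83·a + 13·b = -108;  13·a + 6·b = -31.
Determinant 83·6 − 13² = 329.
a = ((-108)·6 − 13·(-31))/329 = -35/47; b = (83·(-31) − 13·(-108))/329 = -167/47.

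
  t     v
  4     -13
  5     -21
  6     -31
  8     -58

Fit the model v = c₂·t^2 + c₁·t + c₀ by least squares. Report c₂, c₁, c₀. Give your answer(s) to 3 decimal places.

c₂ = -1.114, c₁ = 2.123, c₀ = -3.700

Sums needed: Σt^2·t^2 = 6273, Σt^2·t = 917, Σt^2 = 141, Σt·t = 141, Σt = 23, Σ1 = 4.
And Σt^2·v = -5561, Σt·v = -807, Σv = -123.
XᵀX·[c₂, c₁, c₀]ᵀ = Xᵀv becomes [[6273, 917, 141]; [917, 141, 23]; [141, 23, 4]]·[c₂, c₁, c₀]ᵀ = [-5561, -807, -123]ᵀ.
Solving the 3×3 system (Gaussian elimination) gives c₂ = -49/44, c₁ = 467/220, c₀ = -37/10.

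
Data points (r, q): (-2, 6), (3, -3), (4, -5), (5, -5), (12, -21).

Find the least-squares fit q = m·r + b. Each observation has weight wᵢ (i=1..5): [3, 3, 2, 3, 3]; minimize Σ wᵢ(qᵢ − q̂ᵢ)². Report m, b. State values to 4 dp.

Sums needed: Σwᵢ·r·r = 578, Σwᵢ·r = 62, Σwᵢ·1 = 14.
For XᵀWq: Σwᵢ·r·q = -934, Σwᵢ·q = -79.
XᵀWX·[m, b]ᵀ = XᵀWq becomes [[578, 62]; [62, 14]]·[m, b]ᵀ = [-934, -79]ᵀ.
Δ = 578·14 − 62² = 4248.
m = ((-934)·14 − 62·(-79))/4248 = -1363/708; b = (578·(-79) − 62·(-934))/4248 = 2041/708.

m = -1.9251, b = 2.8828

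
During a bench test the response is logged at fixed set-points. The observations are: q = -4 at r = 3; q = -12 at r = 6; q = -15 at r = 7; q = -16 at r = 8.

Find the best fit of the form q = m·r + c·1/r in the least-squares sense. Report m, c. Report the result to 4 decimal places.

Compute the Gram sums: Σr·r = 158, Σr·1/r = 4, Σ1/r·1/r = 4937/28224.
Moment sums: Σr·q = -317, Σ1/r·q = -157/21.
Normal equations: [[158, 4]; [4, 4937/28224]]·[m, c]ᵀ = [-317, -157/21]ᵀ.
Eliminating c: (4937/28224)·(row 1) − 4·(row 2) gives (164231/14112)·m = (4937/28224)·(-317) − 4·(-157/21) = -720997/28224, so m = -720997/328462.
Then c = ((-157/21) − 4·(-720997/328462))/(4937/28224) = 1224384/164231.

m = -2.1951, c = 7.4553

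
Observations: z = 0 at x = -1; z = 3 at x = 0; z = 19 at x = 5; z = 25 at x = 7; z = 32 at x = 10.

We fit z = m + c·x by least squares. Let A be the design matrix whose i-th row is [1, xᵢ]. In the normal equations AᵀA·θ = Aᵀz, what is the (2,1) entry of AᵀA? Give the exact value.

21

Row 2 ↔ basis x, column 1 ↔ basis 1, so (AᵀA)_{2,1} = Σᵢ x = (-1)·(1) + (0)·(1) + (5)·(1) + (7)·(1) + (10)·(1) = 21.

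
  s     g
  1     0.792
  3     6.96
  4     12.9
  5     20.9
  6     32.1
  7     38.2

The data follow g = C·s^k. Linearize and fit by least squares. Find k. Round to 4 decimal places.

With ln gᵢ as the transformed response and ln sᵢ as the regressor:
Σln s = 7.8320, Σ(ln s)² = 12.7160, Σln g = 14.4157, Σln s·ln g = 23.8728.
Normal system: [[12.7160, 7.8320]; [7.8320, 6]]·[k, ln C]ᵀ = [23.8728, 14.4157]ᵀ.
Solving (det = 14.9557): k = 2.02823, ln C = -0.24491.

k = 2.0282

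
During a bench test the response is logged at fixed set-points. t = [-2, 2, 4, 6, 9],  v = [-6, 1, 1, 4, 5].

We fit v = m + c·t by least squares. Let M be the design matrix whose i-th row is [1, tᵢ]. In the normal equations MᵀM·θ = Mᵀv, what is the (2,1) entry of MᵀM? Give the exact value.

19

Row 2 ↔ basis t, column 1 ↔ basis 1, so (MᵀM)_{2,1} = Σᵢ t = (-2)·(1) + (2)·(1) + (4)·(1) + (6)·(1) + (9)·(1) = 19.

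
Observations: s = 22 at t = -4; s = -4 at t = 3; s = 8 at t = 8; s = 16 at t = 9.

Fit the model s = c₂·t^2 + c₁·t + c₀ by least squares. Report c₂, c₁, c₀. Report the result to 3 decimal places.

c₂ = 0.539, c₁ = -3.232, c₀ = 0.509

The normal equations are: 10994·c₂ + 1204·c₁ + 170·c₀ = 2124;  1204·c₂ + 170·c₁ + 16·c₀ = 108;  170·c₂ + 16·c₁ + 4·c₀ = 42.
Solving the 3×3 system (Gaussian elimination) gives c₂ = 3743/6941, c₁ = -22432/6941, c₀ = 321/631.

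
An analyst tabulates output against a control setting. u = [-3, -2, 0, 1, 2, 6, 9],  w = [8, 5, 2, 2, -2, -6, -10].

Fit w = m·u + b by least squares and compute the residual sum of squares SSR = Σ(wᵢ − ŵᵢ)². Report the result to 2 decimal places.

Setting ∂/∂m … = 0 gives: 135·m + 13·b = -162;  13·m + 7·b = -1.
(Σu·u = 135, Σu = 13, Σ1 = 7, Σu·w = -162, Σw = -1.)
Δ = 135·7 − 13² = 776.
m = ((-162)·7 − 13·(-1))/776 = -1121/776; b = (135·(-1) − 13·(-162))/776 = 1971/776.
Residuals: 437/388, -333/776, -419/776, 351/388, -1281/776, 99/776, 179/388; SSR = 4281/776.

SSR = 5.52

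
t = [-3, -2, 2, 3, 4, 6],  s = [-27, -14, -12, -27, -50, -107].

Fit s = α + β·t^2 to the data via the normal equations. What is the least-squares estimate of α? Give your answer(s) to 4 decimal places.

α = -1.1216

From the data, Σ1 = 6, Σt^2 = 78, Σt^2·t^2 = 1746.
For Mᵀs: Σs = -237, Σt^2·s = -5242.
MᵀM·[α, β]ᵀ = Mᵀs becomes [[6, 78]; [78, 1746]]·[α, β]ᵀ = [-237, -5242]ᵀ.
Δ = 6·1746 − 78² = 4392.
α = ((-237)·1746 − 78·(-5242))/4392 = -821/732; β = (6·(-5242) − 78·(-237))/4392 = -2161/732.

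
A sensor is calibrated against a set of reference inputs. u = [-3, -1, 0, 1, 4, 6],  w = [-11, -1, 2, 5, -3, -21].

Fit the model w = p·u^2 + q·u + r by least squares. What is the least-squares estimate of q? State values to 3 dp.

Entries of AᵀA: Σu^2·u^2 = 1635, Σu^2·u = 253, Σu^2 = 63, Σu·u = 63, Σu = 7, Σ1 = 6.
For Aᵀw: Σu^2·w = -899, Σu·w = -99, Σw = -29.
Solving the 3×3 system (Gaussian elimination) gives p = -20901/21160, q = 43273/21160, r = 33351/10580.

q = 2.045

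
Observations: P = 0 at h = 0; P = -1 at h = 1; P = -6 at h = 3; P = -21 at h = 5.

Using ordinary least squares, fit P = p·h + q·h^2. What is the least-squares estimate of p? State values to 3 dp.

The normal system MᵀM·[p, q]ᵀ = MᵀP is [[35, 153]; [153, 707]]·[p, q]ᵀ = [-124, -580]ᵀ.
Determinant 35·707 − 153² = 1336.
p = ((-124)·707 − 153·(-580))/1336 = 134/167; q = (35·(-580) − 153·(-124))/1336 = -166/167.

p = 0.802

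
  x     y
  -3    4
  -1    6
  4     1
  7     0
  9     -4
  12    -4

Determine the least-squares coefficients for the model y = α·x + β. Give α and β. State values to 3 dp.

Entries of AᵀA: Σx·x = 300, Σx = 28, Σ1 = 6.
For Aᵀy: Σx·y = -98, Σy = 3.
Normal equations: [[300, 28]; [28, 6]]·[α, β]ᵀ = [-98, 3]ᵀ.
Determinant 300·6 − 28² = 1016.
α = ((-98)·6 − 28·3)/1016 = -84/127; β = (300·3 − 28·(-98))/1016 = 911/254.

α = -0.661, β = 3.587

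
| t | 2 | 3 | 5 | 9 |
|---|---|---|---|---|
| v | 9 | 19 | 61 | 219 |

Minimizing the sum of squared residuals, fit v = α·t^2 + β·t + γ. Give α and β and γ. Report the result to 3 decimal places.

With design matrix M, MᵀM = [[7283, 889, 119]; [889, 119, 19]; [119, 19, 4]] and Mᵀv = [19471, 2351, 308]ᵀ.
Solving the 3×3 system (Gaussian elimination) gives α = 197/62, β = -1517/310, γ = 886/155.

α = 3.177, β = -4.894, γ = 5.716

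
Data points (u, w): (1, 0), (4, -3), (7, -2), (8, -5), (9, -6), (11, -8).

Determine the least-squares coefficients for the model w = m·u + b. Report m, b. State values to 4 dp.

From the data, Σu·u = 332, Σu = 40, Σ1 = 6.
Moment sums: Σu·w = -208, Σw = -24.
So XᵀX·[m, b]ᵀ = Xᵀw: [[332, 40]; [40, 6]]·[m, b]ᵀ = [-208, -24]ᵀ.
det = 332·6 − 40² = 392.
m = ((-208)·6 − 40·(-24))/392 = -36/49; b = (332·(-24) − 40·(-208))/392 = 44/49.

m = -0.7347, b = 0.8980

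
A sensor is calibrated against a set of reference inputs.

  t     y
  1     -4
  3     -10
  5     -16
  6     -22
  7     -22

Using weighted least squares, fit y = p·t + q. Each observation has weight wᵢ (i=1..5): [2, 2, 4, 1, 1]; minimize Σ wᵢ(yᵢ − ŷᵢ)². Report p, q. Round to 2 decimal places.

p = -3.15, q = -0.67

The normal equations are: 205·p + 41·q = -674;  41·p + 10·q = -136.
Eliminating q: 10·(row 1) − 41·(row 2) gives 369·p = 10·(-674) − 41·(-136) = -1164, so p = -388/123.
Then q = ((-136) − 41·(-388/123))/10 = -2/3.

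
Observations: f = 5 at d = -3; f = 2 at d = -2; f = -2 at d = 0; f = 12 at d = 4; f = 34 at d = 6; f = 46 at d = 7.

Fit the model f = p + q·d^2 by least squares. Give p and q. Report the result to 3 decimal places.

Forming MᵀM = [[6, 114]; [114, 4050]] and Mᵀf = [97, 3723]ᵀ gives MᵀM·[p, q]ᵀ = Mᵀf.
det = 6·4050 − 114² = 11304.
p = (97·4050 − 114·3723)/11304 = -877/314; q = (6·3723 − 114·97)/11304 = 470/471.

p = -2.793, q = 0.998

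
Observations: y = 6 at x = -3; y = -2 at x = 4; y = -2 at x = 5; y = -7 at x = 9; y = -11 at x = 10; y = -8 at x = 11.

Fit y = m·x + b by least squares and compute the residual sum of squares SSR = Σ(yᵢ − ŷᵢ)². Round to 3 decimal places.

SSR = 9.875

Sums needed: Σx·x = 352, Σx = 36, Σ1 = 6.
Moment sums: Σx·y = -297, Σy = -24.
Eliminating b: 6·(row 1) − 36·(row 2) gives 816·m = 6·(-297) − 36·(-24) = -918, so m = -9/8.
Then b = ((-24) − 36·(-9/8))/6 = 11/4.
Residuals: -1/8, -1/4, 7/8, 3/8, -5/2, 13/8; SSR = 79/8.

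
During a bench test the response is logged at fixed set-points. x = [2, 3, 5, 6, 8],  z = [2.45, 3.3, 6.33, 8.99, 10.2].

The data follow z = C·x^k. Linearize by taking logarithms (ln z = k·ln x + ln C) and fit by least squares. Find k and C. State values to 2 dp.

k = 1.11, C = 1.08

Let Y = ln z. Fitting Y = k·ln x + ln C by least squares:
AᵀA = [[11.8122, 7.2724]; [7.2724, 5]], rhs = [13.6669, 8.4538]ᵀ  (here Σln x = 7.2724, Σ(ln x)² = 11.8122, Σln z = 8.4538, Σln x·ln z = 13.6669).
Solving (det = 6.1731): k = 1.11043, ln C = 0.07567, so C = exp(0.07567) = 1.07860.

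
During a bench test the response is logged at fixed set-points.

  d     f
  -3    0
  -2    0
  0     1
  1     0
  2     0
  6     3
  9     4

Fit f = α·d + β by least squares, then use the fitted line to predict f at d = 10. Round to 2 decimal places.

Normal-equation sums: Σd·d = 135, Σd = 13, Σ1 = 7.
For Xᵀf: Σd·f = 54, Σf = 8.
det = 135·7 − 13² = 776.
α = (54·7 − 13·8)/776 = 137/388; β = (135·8 − 13·54)/776 = 189/388.
At d = 10: f̂ = (137/388)·(10) + (189/388)·(1) = 1559/388.

f̂ = 4.02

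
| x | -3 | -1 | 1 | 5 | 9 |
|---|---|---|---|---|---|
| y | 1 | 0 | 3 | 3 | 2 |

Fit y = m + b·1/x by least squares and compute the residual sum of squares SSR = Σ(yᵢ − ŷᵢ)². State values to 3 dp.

The normal equations are: 5·m + (-1/45)·b = 9;  (-1/45)·m + (4381/2025)·b = 157/45.
Eliminating b: (4381/2025)·(row 1) − (-1/45)·(row 2) gives (21904/2025)·m = (4381/2025)·9 − (-1/45)·(157/45) = 39586/2025, so m = 19793/10952.
Then b = ((157/45) − (-1/45)·(19793/10952))/(4381/2025) = 17865/10952.
Residuals: -39/148, -241/1369, -2401/5476, 4745/5476, 63/5476; SSR = 5715/5476.

SSR = 1.044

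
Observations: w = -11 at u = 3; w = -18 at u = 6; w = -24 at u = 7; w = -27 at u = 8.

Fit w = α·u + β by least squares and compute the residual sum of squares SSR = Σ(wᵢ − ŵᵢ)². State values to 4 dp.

SSR = 5.3571

Compute the Gram sums: Σu·u = 158, Σu = 24, Σ1 = 4.
Right-hand side: Σu·w = -525, Σw = -80.
Normal equations: [[158, 24]; [24, 4]]·[α, β]ᵀ = [-525, -80]ᵀ.
Eliminating β: 4·(row 1) − 24·(row 2) gives 56·α = 4·(-525) − 24·(-80) = -180, so α = -45/14.
Then β = ((-80) − 24·(-45/14))/4 = -5/7.
Residuals: -9/14, 2, -11/14, -4/7; SSR = 75/14.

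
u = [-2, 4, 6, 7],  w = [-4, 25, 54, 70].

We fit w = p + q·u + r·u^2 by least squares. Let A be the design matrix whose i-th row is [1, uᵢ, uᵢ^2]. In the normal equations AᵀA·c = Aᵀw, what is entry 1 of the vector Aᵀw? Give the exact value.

145

Entry 1 ↔ basis 1, so (Aᵀw)_{1} = Σᵢ wᵢ = (1)·(-4) + (1)·(25) + (1)·(54) + (1)·(70) = 145.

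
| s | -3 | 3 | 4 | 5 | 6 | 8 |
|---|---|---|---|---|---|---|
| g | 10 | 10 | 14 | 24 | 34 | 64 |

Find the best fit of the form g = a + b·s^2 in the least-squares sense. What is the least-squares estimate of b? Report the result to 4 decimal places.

AᵀA·[a, b]ᵀ = Aᵀg reads: 6·a + 159·b = 156;  159·a + 6435·b = 6324.
(Σ1 = 6, Σs^2 = 159, Σs^2·s^2 = 6435, Σg = 156, Σs^2·g = 6324.)
det = 6·6435 − 159² = 13329.
a = (156·6435 − 159·6324)/13329 = -184/1481; b = (6·6324 − 159·156)/13329 = 1460/1481.

b = 0.9858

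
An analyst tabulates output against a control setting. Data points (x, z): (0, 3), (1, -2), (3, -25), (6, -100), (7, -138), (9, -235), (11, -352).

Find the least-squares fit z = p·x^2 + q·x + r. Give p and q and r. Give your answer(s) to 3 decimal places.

MᵀM·[p, q, r]ᵀ = Mᵀz reads: 24981·p + 2647·q + 297·r = -72216;  2647·p + 297·q + 37·r = -7630;  297·p + 37·q + 7·r = -849.
Inverting the 3×3 Gram matrix, [p, q, r]ᵀ = [-200393/66794, 22587/25690, 32436/23855]ᵀ.

p = -3.000, q = 0.879, r = 1.360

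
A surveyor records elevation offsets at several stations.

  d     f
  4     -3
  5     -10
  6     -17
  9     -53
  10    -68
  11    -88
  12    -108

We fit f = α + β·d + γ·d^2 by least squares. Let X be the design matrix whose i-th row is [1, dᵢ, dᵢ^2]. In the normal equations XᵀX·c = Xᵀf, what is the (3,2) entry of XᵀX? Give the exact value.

5193

Row 3 ↔ basis d^2, column 2 ↔ basis d, so (XᵀX)_{3,2} = Σᵢ (d^2)·(d) = (16)·(4) + (25)·(5) + (36)·(6) + (81)·(9) + (100)·(10) + (121)·(11) + (144)·(12) = 5193.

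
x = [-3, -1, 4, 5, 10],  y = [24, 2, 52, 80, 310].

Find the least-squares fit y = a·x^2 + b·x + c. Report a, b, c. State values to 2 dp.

a = 3.00, b = 1.00, c = 0.00

The normal system MᵀM·[a, b, c]ᵀ = Mᵀy is [[10963, 1161, 151]; [1161, 151, 15]; [151, 15, 5]]·[a, b, c]ᵀ = [34050, 3634, 468]ᵀ.
Solving the 3×3 system (Gaussian elimination) gives a = 3, b = 1, c = 0.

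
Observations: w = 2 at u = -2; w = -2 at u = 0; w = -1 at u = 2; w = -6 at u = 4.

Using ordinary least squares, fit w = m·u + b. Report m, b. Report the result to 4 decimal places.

m = -1.1500, b = -0.6000

Setting ∂/∂m … = 0 gives: 24·m + 4·b = -30;  4·m + 4·b = -7.
Δ = 24·4 − 4² = 80.
m = ((-30)·4 − 4·(-7))/80 = -23/20; b = (24·(-7) − 4·(-30))/80 = -3/5.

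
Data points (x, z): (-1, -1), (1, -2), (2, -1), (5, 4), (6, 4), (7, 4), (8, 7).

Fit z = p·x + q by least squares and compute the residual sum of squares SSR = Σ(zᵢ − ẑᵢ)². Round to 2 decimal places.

Setting ∂/∂p … = 0 gives: 180·p + 28·q = 125;  28·p + 7·q = 15.
(Σx·x = 180, Σx = 28, Σ1 = 7, Σx·z = 125, Σz = 15.)
Eliminating q: 7·(row 1) − 28·(row 2) gives 476·p = 7·125 − 28·15 = 455, so p = 65/68.
Then q = (15 − 28·(65/68))/7 = -200/119.
Residuals: 779/476, -607/476, -293/238, 429/476, -13/238, -481/476, 123/119; SSR = 4153/476.

SSR = 8.72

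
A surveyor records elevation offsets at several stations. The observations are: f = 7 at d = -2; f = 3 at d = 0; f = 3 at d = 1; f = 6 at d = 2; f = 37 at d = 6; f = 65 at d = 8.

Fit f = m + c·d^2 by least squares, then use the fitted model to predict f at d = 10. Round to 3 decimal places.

f̂ = 99.719

AᵀA·[m, c]ᵀ = Aᵀf reads: 6·m + 109·c = 121;  109·m + 5425·c = 5547.
Determinant 6·5425 − 109² = 20669.
m = (121·5425 − 109·5547)/20669 = 51802/20669; c = (6·5547 − 109·121)/20669 = 20093/20669.
At d = 10: f̂ = (51802/20669)·(1) + (20093/20669)·(100) = 2061102/20669.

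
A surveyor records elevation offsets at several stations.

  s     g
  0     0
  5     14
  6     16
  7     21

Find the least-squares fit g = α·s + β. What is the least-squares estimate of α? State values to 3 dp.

α = 2.879

Normal-equation sums: Σs·s = 110, Σs = 18, Σ1 = 4.
And Σs·g = 313, Σg = 51.
So XᵀX·[α, β]ᵀ = Xᵀg: [[110, 18]; [18, 4]]·[α, β]ᵀ = [313, 51]ᵀ.
Determinant 110·4 − 18² = 116.
α = (313·4 − 18·51)/116 = 167/58; β = (110·51 − 18·313)/116 = -6/29.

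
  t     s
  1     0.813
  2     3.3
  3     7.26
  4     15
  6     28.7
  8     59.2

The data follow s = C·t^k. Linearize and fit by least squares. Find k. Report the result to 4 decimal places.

With ln sᵢ as the transformed response and ln tᵢ as the regressor:
Σln t = 7.0493, Σ(ln t)² = 11.1437, Σln s = 13.1151, Σln t·ln s = 21.2604.
Equations: 11.1437·k + 7.0493·ln C = 21.2604;  7.0493·k + 6·ln C = 13.1151.
Solving (det = 17.1702): k = 2.04484, ln C = -0.21658.

k = 2.0448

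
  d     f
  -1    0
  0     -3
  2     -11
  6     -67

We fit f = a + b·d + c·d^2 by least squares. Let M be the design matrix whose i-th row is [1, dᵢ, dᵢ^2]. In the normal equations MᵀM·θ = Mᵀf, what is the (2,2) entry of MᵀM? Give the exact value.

41

Row 2 ↔ basis d, column 2 ↔ basis d, so (MᵀM)_{2,2} = Σᵢ (d)·(d) = (-1)·(-1) + (0)·(0) + (2)·(2) + (6)·(6) = 41.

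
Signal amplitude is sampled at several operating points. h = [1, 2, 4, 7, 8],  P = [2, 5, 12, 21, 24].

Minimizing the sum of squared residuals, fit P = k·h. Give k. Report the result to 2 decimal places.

k = 2.98

Entries of AᵀA: Σh·h = 134.
And Σh·P = 399.
So AᵀA·[k]ᵀ = AᵀP: [[134]]·[k]ᵀ = [399]ᵀ.
k = 399/134 = 2.97761.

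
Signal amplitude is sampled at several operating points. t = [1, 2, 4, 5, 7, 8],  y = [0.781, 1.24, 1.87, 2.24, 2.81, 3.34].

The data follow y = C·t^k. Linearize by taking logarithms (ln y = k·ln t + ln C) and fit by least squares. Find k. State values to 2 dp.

With ln yᵢ as the transformed response and ln tᵢ as the regressor:
XᵀX = [[13.1032, 7.7142]; [7.7142, 6]], rhs = [6.8330, 3.6395]ᵀ  (here Σln t = 7.7142, Σ(ln t)² = 13.1032, Σln y = 3.6395, Σln t·ln y = 6.8330).
Δ = 13.1032·6 − (7.7142)² = 19.1098; k = (6.8330·6 − 7.7142·3.6395)/19.1098 = 0.67621, ln C = (13.1032·3.6395 − 7.7142·6.8330)/19.1098 = -0.26283.

k = 0.68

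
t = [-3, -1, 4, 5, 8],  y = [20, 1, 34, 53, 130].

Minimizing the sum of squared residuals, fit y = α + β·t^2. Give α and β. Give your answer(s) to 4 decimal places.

Forming XᵀX = [[5, 115]; [115, 5059]] and Xᵀy = [238, 10370]ᵀ gives XᵀX·[α, β]ᵀ = Xᵀy.
Determinant 5·5059 − 115² = 12070.
α = (238·5059 − 115·10370)/12070 = 338/355; β = (5·10370 − 115·238)/12070 = 144/71.

α = 0.9521, β = 2.0282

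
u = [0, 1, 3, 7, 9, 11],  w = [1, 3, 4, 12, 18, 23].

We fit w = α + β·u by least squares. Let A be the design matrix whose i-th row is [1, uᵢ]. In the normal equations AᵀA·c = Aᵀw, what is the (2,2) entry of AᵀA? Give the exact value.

261

Row 2 ↔ basis u, column 2 ↔ basis u, so (AᵀA)_{2,2} = Σᵢ (u)·(u) = (0)·(0) + (1)·(1) + (3)·(3) + (7)·(7) + (9)·(9) + (11)·(11) = 261.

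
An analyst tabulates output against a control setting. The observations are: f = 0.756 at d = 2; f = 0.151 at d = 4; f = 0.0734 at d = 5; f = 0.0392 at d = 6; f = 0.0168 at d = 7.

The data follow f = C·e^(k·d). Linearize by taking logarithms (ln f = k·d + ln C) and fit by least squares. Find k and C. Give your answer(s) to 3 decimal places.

k = -0.750, C = 3.253

Let Y = ln f. Fitting Y = k·d + ln C by least squares:
AᵀA = [[130.0000, 24.0000]; [24.0000, 5]], rhs = [-69.2196, -12.1075]ᵀ  (here Σd = 24.0000, Σ(d)² = 130.0000, Σln f = -12.1075, Σd·ln f = -69.2196).
Slope k = (n·Σd·ln f − Σd·Σln f)/(n·Σ(d)² − (Σd)²) = (5·-69.2196 − 24.0000·-12.1075)/74.0000 = -0.75025; ln C = (Σln f − k·Σd)/n = 1.17971, so C = exp(1.17971) = 3.25342.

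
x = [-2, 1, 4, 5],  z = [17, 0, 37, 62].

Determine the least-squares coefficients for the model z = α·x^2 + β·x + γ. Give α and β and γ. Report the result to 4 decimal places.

With design matrix M, MᵀM = [[898, 182, 46]; [182, 46, 8]; [46, 8, 4]] and Mᵀz = [2210, 424, 116]ᵀ.
Solving the 3×3 system (Gaussian elimination) gives α = 100/33, β = -148/55, γ = -7/15.

α = 3.0303, β = -2.6909, γ = -0.4667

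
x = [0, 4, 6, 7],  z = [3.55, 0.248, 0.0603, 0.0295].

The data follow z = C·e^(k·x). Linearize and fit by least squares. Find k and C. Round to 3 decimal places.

With ln zᵢ as the transformed response and xᵢ as the regressor:
Σx = 17.0000, Σ(x)² = 101.0000, Σln z = -6.4592, Σx·ln z = -47.0914.
Equations: 101.0000·k + 17.0000·ln C = -47.0914;  17.0000·k + 4·ln C = -6.4592.
Δ = 101.0000·4 − (17.0000)² = 115.0000; k = (-47.0914·4 − 17.0000·-6.4592)/115.0000 = -0.68313, ln C = (101.0000·-6.4592 − 17.0000·-47.0914)/115.0000 = 1.28850, so C = exp(1.28850) = 3.62735.

k = -0.683, C = 3.627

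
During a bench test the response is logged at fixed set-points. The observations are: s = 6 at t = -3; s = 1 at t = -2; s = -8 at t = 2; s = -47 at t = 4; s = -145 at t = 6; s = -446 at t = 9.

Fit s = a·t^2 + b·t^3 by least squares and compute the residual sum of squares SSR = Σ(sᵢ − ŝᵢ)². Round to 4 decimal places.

SSR = 3.6426

XᵀX·[a, b]ᵀ = Xᵀs reads: 8226·a + 67606·b = -42072;  67606·a + 583050·b = -359696.
Eliminating b: 583050·(row 1) − 67606·(row 2) gives 225598064·a = 583050·(-42072) − 67606·(-359696) = -212471824, so a = -13279489/14099879.
Then b = ((-359696) − 67606·(-13279489/14099879))/583050 = -7158729/14099879.
Residuals: 10828992/14099879, 9948003/14099879, -2411244/14099879, 7936167/14099879, -20135387/14099879, 5806016/14099879; SSR = 51360037/14099879.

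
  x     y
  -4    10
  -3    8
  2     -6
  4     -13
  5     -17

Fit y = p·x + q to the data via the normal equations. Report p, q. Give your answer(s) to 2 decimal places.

p = -2.97, q = -1.22

Compute the Gram sums: Σx·x = 70, Σx = 4, Σ1 = 5.
And Σx·y = -213, Σy = -18.
So MᵀM·[p, q]ᵀ = Mᵀy: [[70, 4]; [4, 5]]·[p, q]ᵀ = [-213, -18]ᵀ.
Eliminating q: 5·(row 1) − 4·(row 2) gives 334·p = 5·(-213) − 4·(-18) = -993, so p = -993/334.
Then q = ((-18) − 4·(-993/334))/5 = -204/167.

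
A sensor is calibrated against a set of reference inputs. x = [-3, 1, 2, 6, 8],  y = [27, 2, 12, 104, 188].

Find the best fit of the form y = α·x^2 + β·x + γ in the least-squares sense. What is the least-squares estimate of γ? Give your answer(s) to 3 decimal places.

The normal equations are: 5490·α + 710·β + 114·γ = 16069;  710·α + 114·β + 14·γ = 2073;  114·α + 14·β + 5·γ = 333.
Solving the 3×3 system (Gaussian elimination) gives α = 235379/79384, β = -19261/79384, γ = -3217/9923.

γ = -0.324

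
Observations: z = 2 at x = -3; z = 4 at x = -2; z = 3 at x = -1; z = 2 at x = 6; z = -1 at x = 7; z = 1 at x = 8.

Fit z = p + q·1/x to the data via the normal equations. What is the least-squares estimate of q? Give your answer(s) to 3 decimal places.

q = -2.536

Forming MᵀM = [[6, -235/168]; [-235/168, 40217/28224]] and Mᵀz = [11, -899/168]ᵀ gives MᵀM·[p, q]ᵀ = Mᵀz.
Determinant 6·(40217/28224) − (-235/168)² = 186077/28224.
p = (11·(40217/28224) − (-235/168)·(-899/168))/(186077/28224) = 231122/186077; q = (6·(-899/168) − (-235/168)·11)/(186077/28224) = -471912/186077.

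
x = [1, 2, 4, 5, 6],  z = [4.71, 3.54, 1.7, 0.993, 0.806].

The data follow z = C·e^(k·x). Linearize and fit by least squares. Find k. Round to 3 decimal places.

k = -0.370

Taking logs, ln z = k·x + ln C, so regress ln z on x.
AᵀA = [[82.0000, 18.0000]; [18.0000, 5]], rhs = [4.8713, 3.1217]ᵀ  (here Σx = 18.0000, Σ(x)² = 82.0000, Σln z = 3.1217, Σx·ln z = 4.8713).
Slope k = (n·Σx·ln z − Σx·Σln z)/(n·Σ(x)² − (Σx)²) = (5·4.8713 − 18.0000·3.1217)/86.0000 = -0.37017; ln C = (Σln z − k·Σx)/n = 1.95697.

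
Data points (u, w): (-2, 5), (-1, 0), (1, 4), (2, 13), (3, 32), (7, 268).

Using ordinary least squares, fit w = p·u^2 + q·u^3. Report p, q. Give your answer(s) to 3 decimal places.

Sums needed: Σu^2·u^2 = 2516, Σu^2·u^3 = 17050, Σu^3·u^3 = 118508.
And Σu^2·w = 13496, Σu^3·w = 92856.
Normal equations: [[2516, 17050]; [17050, 118508]]·[p, q]ᵀ = [13496, 92856]ᵀ.
Determinant 2516·118508 − 17050² = 7463628.
p = (13496·118508 − 17050·92856)/7463628 = 4047292/1865907; q = (2516·92856 − 17050·13496)/7463628 = 879724/1865907.

p = 2.169, q = 0.471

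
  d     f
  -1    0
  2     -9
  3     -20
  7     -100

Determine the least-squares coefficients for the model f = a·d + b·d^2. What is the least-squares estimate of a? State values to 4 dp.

a = -1.0119

With design matrix X, XᵀX = [[63, 377]; [377, 2499]] and Xᵀf = [-778, -5116]ᵀ.
Eliminating b: 2499·(row 1) − 377·(row 2) gives 15308·a = 2499·(-778) − 377·(-5116) = -15490, so a = -7745/7654.
Then b = ((-5116) − 377·(-7745/7654))/2499 = -14501/7654.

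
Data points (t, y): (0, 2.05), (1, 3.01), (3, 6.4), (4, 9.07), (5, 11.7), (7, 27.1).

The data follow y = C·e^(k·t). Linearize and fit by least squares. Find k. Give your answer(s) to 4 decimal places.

Let Y = ln y. Fitting Y = k·t + ln C by least squares:
Over the data: Σt = 20.0000, Σ(t)² = 100.0000, Σln y = 11.6402, Σt·ln y = 50.8854.
Normal system: [[100.0000, 20.0000]; [20.0000, 6]]·[k, ln C]ᵀ = [50.8854, 11.6402]ᵀ.
Solving (det = 200.0000): k = 0.36254, ln C = 0.73155.

k = 0.3625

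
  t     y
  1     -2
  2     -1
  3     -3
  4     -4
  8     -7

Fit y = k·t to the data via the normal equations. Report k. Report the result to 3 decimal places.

Setting ∂/∂k … = 0 gives: 94·k = -85.
k = (-85)/94 = -0.904255.

k = -0.904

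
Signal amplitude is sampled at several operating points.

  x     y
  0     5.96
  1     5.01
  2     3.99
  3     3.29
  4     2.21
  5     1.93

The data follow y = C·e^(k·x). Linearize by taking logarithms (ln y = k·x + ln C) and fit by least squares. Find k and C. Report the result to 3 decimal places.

Taking logs, ln y = k·x + ln C, so regress ln y on x.
Σx = 15.0000, Σ(x)² = 55.0000, Σln y = 7.4217, Σx·ln y = 14.4113.
Equations: 55.0000·k + 15.0000·ln C = 14.4113;  15.0000·k + 6·ln C = 7.4217.
Δ = 55.0000·6 − (15.0000)² = 105.0000; k = (14.4113·6 − 15.0000·7.4217)/105.0000 = -0.23674, ln C = (55.0000·7.4217 − 15.0000·14.4113)/105.0000 = 1.82881, so C = exp(1.82881) = 6.22645.

k = -0.237, C = 6.226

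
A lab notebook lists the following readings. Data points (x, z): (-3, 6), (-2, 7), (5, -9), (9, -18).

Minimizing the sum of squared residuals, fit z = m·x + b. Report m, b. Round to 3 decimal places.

m = -2.101, b = 1.228

Normal-equation sums: Σx·x = 119, Σx = 9, Σ1 = 4.
And Σx·z = -239, Σz = -14.
So AᵀA·[m, b]ᵀ = Aᵀz: [[119, 9]; [9, 4]]·[m, b]ᵀ = [-239, -14]ᵀ.
det = 119·4 − 9² = 395.
m = ((-239)·4 − 9·(-14))/395 = -166/79; b = (119·(-14) − 9·(-239))/395 = 97/79.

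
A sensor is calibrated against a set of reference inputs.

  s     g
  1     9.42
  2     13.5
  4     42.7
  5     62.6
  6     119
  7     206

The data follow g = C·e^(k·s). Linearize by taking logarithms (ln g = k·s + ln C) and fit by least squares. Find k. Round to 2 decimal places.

k = 0.52

Linearized form: ln g = k·s + ln C. From the 6 transformed points,
Σs = 25.0000, Σ(s)² = 131.0000, Σln g = 22.8435, Σs·ln g = 109.1187.
Normal system: [[131.0000, 25.0000]; [25.0000, 6]]·[k, ln C]ᵀ = [109.1187, 22.8435]ᵀ.
Δ = 131.0000·6 − (25.0000)² = 161.0000; k = (109.1187·6 − 25.0000·22.8435)/161.0000 = 0.51941, ln C = (131.0000·22.8435 − 25.0000·109.1187)/161.0000 = 1.64304.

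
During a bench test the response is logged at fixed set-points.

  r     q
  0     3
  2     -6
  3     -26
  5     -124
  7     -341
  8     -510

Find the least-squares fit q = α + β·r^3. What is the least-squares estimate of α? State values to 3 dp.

Forming XᵀX = [[6, 1015]; [1015, 396211]] and Xᵀq = [-1004, -394333]ᵀ gives XᵀX·[α, β]ᵀ = Xᵀq.
Determinant 6·396211 − 1015² = 1347041.
α = ((-1004)·396211 − 1015·(-394333))/1347041 = 2452151/1347041; β = (6·(-394333) − 1015·(-1004))/1347041 = -1346938/1347041.

α = 1.820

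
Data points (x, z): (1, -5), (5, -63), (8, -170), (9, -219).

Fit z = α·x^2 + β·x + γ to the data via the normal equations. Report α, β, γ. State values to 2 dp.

α = -3.07, β = 3.97, γ = -5.95

MᵀM·[α, β, γ]ᵀ = Mᵀz reads: 11283·α + 1367·β + 171·γ = -30199;  1367·α + 171·β + 23·γ = -3651;  171·α + 23·β + 4·γ = -457.
Row-reducing yields α = -2049/668, β = 13261/3340, γ = -4968/835.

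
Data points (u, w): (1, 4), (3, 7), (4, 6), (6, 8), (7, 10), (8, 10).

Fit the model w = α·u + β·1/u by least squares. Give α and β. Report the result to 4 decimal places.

α = 1.2992, β = 3.2729

The normal system AᵀA·[α, β]ᵀ = Aᵀw is [[175, 6]; [6, 34925/28224]]·[α, β]ᵀ = [247, 995/84]ᵀ.
Δ = 175·(34925/28224) − 6² = 727973/4032.
α = (247·(34925/28224) − 6·(995/84))/(727973/4032) = 6620555/5095811; β = (175·(995/84) − 6·247)/(727973/4032) = 2382576/727973.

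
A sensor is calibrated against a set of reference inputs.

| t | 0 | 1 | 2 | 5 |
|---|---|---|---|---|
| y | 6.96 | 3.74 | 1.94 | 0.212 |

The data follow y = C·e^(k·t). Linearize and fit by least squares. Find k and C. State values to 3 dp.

With ln yᵢ as the transformed response and tᵢ as the regressor:
Σt = 8.0000, Σ(t)² = 30.0000, Σln y = 2.3708, Σt·ln y = -5.1114.
Equations: 30.0000·k + 8.0000·ln C = -5.1114;  8.0000·k + 4·ln C = 2.3708.
Slope k = (n·Σt·ln y − Σt·Σln y)/(n·Σ(t)² − (Σt)²) = (4·-5.1114 − 8.0000·2.3708)/56.0000 = -0.70378; ln C = (Σln y − k·Σt)/n = 2.00026, so C = exp(2.00026) = 7.39098.

k = -0.704, C = 7.391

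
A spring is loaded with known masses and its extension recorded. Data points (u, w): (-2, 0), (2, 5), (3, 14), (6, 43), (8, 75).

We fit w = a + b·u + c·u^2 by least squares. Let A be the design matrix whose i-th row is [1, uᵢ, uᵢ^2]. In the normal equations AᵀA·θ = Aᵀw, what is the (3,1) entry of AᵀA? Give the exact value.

Row 3 ↔ basis u^2, column 1 ↔ basis 1, so (AᵀA)_{3,1} = Σᵢ u^2 = (4)·(1) + (4)·(1) + (9)·(1) + (36)·(1) + (64)·(1) = 117.

117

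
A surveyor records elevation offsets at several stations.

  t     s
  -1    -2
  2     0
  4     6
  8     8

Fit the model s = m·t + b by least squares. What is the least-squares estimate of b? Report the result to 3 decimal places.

Entries of AᵀA: Σt·t = 85, Σt = 13, Σ1 = 4.
Right-hand side: Σt·s = 90, Σs = 12.
Eliminating b: 4·(row 1) − 13·(row 2) gives 171·m = 4·90 − 13·12 = 204, so m = 68/57.
Then b = (12 − 13·(68/57))/4 = -50/57.

b = -0.877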